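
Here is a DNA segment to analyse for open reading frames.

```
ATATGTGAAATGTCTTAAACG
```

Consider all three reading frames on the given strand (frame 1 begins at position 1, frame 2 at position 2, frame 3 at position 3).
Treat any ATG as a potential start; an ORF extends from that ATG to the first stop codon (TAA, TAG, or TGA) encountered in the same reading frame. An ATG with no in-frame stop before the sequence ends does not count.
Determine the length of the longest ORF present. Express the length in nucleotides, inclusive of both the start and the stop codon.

9

Frame 1: ATA TGT GAA ATG TCT TAA ACG — ATG at 10, stop TAA at 16 → 9 nt.
Frame 2: TAT GTG AAA TGT CTT AAA — no ATG→stop ORF.
Frame 3: ATG TGA AAT GTC TTA AAC — ATG at 3, stop TGA at 6 → 6 nt.
Longest: frame 1, positions 10–18, 9 nt = 3 codons = 2 aa. → 9 nucleotides.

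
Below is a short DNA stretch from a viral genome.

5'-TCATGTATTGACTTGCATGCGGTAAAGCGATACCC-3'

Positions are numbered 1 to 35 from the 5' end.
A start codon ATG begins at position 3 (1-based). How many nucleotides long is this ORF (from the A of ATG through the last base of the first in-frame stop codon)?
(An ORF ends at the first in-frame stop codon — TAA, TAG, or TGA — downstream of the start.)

Codons from position 3: ATG (3–5), TAT (6–8), TGA (9–11).
TGA is the first in-frame stop; ORF spans 3–11, 9 nucleotides.

9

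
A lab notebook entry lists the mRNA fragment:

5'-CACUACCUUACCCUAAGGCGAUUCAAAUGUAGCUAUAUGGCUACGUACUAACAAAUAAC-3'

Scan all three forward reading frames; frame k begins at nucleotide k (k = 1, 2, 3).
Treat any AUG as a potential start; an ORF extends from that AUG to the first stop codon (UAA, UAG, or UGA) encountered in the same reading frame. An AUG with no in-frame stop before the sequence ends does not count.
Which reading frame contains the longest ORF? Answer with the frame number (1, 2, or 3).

1

Frame 1: CAC UAC CUU ACC CUA AGG CGA UUC AAA UGU AGC UAU AUG GCU ACG UAC UAA CAA AUA — AUG at 37, stop UAA at 49 → 15 nt.
Frame 2: ACU ACC UUA CCC UAA GGC GAU UCA AAU GUA GCU AUA UGG CUA CGU ACU AAC AAA UAA — no AUG→stop ORF.
Frame 3: CUA CCU UAC CCU AAG GCG AUU CAA AUG UAG CUA UAU GGC UAC GUA CUA ACA AAU AAC — AUG at 27, stop UAG at 30 → 6 nt.
Longest ORF is 15 nt in frame 1 (positions 37–51).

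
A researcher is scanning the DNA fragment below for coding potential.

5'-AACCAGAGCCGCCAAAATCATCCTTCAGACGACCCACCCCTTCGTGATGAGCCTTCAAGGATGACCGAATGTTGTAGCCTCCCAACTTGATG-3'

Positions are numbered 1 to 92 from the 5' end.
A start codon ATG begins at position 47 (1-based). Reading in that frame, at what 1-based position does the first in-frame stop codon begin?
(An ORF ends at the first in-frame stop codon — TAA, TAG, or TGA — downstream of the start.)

62

Codons from position 47: ATG (47–49), AGC (50–52), CTT (53–55), CAA (56–58), GGA (59–61), TGA (62–64).
TGA is a stop codon; it begins at position 62.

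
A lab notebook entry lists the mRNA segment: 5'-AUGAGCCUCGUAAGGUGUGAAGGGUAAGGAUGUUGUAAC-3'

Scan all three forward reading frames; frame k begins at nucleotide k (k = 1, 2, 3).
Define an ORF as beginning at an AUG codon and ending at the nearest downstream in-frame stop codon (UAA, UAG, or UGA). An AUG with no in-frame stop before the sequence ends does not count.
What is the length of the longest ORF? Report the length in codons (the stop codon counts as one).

9

Frame 1: AUG AGC CUC GUA AGG UGU GAA GGG UAA GGA UGU UGU AAC — AUG at 1, stop UAA at 25 → 27 nt.
Frame 2: UGA GCC UCG UAA GGU GUG AAG GGU AAG GAU GUU GUA — no AUG→stop ORF.
Frame 3: GAG CCU CGU AAG GUG UGA AGG GUA AGG AUG UUG UAA — AUG at 30, stop UAA at 36 → 9 nt.
Longest: frame 1, positions 1–27, 27 nt = 9 codons = 8 aa. → 9 codons.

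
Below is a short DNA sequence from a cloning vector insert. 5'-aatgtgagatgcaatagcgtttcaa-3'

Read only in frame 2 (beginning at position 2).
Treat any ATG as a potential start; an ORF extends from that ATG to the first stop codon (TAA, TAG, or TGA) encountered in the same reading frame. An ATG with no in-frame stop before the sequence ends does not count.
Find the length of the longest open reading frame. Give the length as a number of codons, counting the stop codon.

2

Frame 2: ATG TGA GAT GCA ATA GCG TTT CAA — ATG at 2, stop TGA at 5 → 6 nt.
Longest: frame 2, positions 2–7, 6 nt = 2 codons = 1 aa. → 2 codons.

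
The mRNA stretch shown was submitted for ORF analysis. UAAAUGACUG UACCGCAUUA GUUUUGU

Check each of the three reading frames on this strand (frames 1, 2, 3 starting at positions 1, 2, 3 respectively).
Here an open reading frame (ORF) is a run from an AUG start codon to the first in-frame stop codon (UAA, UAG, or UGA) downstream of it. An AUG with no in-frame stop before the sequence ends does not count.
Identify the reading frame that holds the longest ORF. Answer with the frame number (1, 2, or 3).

Frame 1: UAA AUG ACU GUA CCG CAU UAG UUU UGU — AUG at 4, stop UAG at 19 → 18 nt.
Frame 2: AAA UGA CUG UAC CGC AUU AGU UUU — no AUG→stop ORF.
Frame 3: AAU GAC UGU ACC GCA UUA GUU UUG — no AUG→stop ORF.
Longest ORF is 18 nt in frame 1 (positions 4–21).

1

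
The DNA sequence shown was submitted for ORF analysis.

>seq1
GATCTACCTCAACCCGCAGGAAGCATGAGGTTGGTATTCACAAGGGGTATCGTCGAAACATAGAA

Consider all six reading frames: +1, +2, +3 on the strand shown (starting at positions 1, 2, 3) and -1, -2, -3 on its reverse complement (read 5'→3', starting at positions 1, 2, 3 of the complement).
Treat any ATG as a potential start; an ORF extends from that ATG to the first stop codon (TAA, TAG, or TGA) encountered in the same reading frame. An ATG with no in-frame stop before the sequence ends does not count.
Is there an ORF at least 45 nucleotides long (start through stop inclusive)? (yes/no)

Reverse complement (5'→3'): TTCTATGTTTCGACGATACCCCTTGTGAATACCAACCTCATGCTTCCTGCGGGTTGAGGTAGATC
Frame +1: GAT CTA CCT CAA CCC GCA GGA AGC ATG AGG TTG GTA TTC ACA AGG GGT ATC GTC GAA ACA TAG — ATG at 25, stop TAG at 61 → 39 nt.
Frame +2: ATC TAC CTC AAC CCG CAG GAA GCA TGA GGT TGG TAT TCA CAA GGG GTA TCG TCG AAA CAT AGA — no ATG→stop ORF.
Frame +3: TCT ACC TCA ACC CGC AGG AAG CAT GAG GTT GGT ATT CAC AAG GGG TAT CGT CGA AAC ATA GAA — no ATG→stop ORF.
Frame -1: TTC TAT GTT TCG ACG ATA CCC CTT GTG AAT ACC AAC CTC ATG CTT CCT GCG GGT TGA GGT AGA — ATG at 40, stop TGA at 55 → 18 nt.
Frame -2: TCT ATG TTT CGA CGA TAC CCC TTG TGA ATA CCA ACC TCA TGC TTC CTG CGG GTT GAG GTA GAT — ATG at 5, stop TGA at 26 → 24 nt.
Frame -3: CTA TGT TTC GAC GAT ACC CCT TGT GAA TAC CAA CCT CAT GCT TCC TGC GGG TTG AGG TAG ATC — no ATG→stop ORF.
Largest ORF found is 39 nucleotides < 45, so no.

no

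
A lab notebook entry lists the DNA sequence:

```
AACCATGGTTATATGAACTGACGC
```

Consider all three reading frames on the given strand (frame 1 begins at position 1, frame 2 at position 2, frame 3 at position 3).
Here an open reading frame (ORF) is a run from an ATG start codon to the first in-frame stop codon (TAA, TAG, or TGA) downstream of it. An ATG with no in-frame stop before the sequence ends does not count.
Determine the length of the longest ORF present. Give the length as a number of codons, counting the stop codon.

Frame 1: AAC CAT GGT TAT ATG AAC TGA CGC — ATG at 13, stop TGA at 19 → 9 nt.
Frame 2: ACC ATG GTT ATA TGA ACT GAC — ATG at 5, stop TGA at 14 → 12 nt.
Frame 3: CCA TGG TTA TAT GAA CTG ACG — no ATG→stop ORF.
Longest: frame 2, positions 5–16, 12 nt = 4 codons = 3 aa. → 4 codons.

4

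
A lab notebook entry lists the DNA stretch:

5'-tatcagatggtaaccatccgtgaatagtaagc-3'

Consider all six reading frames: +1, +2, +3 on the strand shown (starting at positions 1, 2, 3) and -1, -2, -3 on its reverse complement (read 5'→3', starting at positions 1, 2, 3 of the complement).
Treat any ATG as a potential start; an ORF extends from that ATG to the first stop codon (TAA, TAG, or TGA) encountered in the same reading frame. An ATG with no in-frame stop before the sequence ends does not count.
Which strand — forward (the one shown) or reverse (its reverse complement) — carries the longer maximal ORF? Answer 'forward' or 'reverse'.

forward

Reverse complement (5'→3'): GCTTACTATTCACGGATGGTTACCATCTGATA
Frame +1: TAT CAG ATG GTA ACC ATC CGT GAA TAG TAA — ATG at 7, stop TAG at 25 → 21 nt.
Frame +2: ATC AGA TGG TAA CCA TCC GTG AAT AGT AAG — no ATG→stop ORF.
Frame +3: TCA GAT GGT AAC CAT CCG TGA ATA GTA AGC — no ATG→stop ORF.
Frame -1: GCT TAC TAT TCA CGG ATG GTT ACC ATC TGA — ATG at 16, stop TGA at 28 → 15 nt.
Frame -2: CTT ACT ATT CAC GGA TGG TTA CCA TCT GAT — no ATG→stop ORF.
Frame -3: TTA CTA TTC ACG GAT GGT TAC CAT CTG ATA — no ATG→stop ORF.
Forward-strand max 21 nt; reverse-strand max 15 nt. The forward strand has the longer ORF.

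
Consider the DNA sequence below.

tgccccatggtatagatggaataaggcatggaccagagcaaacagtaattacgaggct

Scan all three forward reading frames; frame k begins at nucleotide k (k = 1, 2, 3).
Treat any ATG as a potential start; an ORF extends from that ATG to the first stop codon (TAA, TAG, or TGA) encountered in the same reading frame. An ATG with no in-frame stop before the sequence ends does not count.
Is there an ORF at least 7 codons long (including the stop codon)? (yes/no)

yes

Frame 1: TGC CCC ATG GTA TAG ATG GAA TAA GGC ATG GAC CAG AGC AAA CAG TAA TTA CGA GGC — ATG at 7, stop TAG at 13 → 9 nt; ATG at 16, stop TAA at 22 → 9 nt; ATG at 28, stop TAA at 46 → 21 nt.
Frame 2: GCC CCA TGG TAT AGA TGG AAT AAG GCA TGG ACC AGA GCA AAC AGT AAT TAC GAG GCT — no ATG→stop ORF.
Frame 3: CCC CAT GGT ATA GAT GGA ATA AGG CAT GGA CCA GAG CAA ACA GTA ATT ACG AGG — no ATG→stop ORF.
Frame 1 has an ORF of 7 codons (positions 28–48) ≥ 7, so yes.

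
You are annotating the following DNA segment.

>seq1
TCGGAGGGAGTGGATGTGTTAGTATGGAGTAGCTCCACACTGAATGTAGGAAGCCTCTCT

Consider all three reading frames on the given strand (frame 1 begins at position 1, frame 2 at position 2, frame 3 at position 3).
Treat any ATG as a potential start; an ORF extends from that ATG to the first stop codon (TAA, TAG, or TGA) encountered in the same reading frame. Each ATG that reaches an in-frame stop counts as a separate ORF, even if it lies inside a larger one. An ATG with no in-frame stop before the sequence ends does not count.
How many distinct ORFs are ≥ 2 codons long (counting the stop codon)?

Frame 1: TCG GAG GGA GTG GAT GTG TTA GTA TGG AGT AGC TCC ACA CTG AAT GTA GGA AGC CTC TCT — no ATG→stop ORF.
Frame 2: CGG AGG GAG TGG ATG TGT TAG TAT GGA GTA GCT CCA CAC TGA ATG TAG GAA GCC TCT — ATG at 14, stop TAG at 20 → 9 nt; ATG at 44, stop TAG at 47 → 6 nt.
Frame 3: GGA GGG AGT GGA TGT GTT AGT ATG GAG TAG CTC CAC ACT GAA TGT AGG AAG CCT CTC — ATG at 24, stop TAG at 30 → 9 nt.
ORFs ≥ 2 codons: frame 2 14–22 (3 codons), frame 2 44–49 (2 codons), frame 3 24–32 (3 codons). Count = 3.

3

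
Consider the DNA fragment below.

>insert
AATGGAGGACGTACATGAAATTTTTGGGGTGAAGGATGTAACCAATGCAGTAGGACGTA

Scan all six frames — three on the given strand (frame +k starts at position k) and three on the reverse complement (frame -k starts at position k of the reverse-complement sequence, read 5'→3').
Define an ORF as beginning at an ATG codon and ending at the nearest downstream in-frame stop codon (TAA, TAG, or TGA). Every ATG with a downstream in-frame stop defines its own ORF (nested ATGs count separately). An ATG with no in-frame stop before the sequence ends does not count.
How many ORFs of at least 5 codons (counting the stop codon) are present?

1

Reverse complement (5'→3'): TACGTCCTACTGCATTGGTTACATCCTTCACCCCAAAAATTTCATGTACGTCCTCCATT
Frame +1: AAT GGA GGA CGT ACA TGA AAT TTT TGG GGT GAA GGA TGT AAC CAA TGC AGT AGG ACG — no ATG→stop ORF.
Frame +2: ATG GAG GAC GTA CAT GAA ATT TTT GGG GTG AAG GAT GTA ACC AAT GCA GTA GGA CGT — no ATG→stop ORF.
Frame +3: TGG AGG ACG TAC ATG AAA TTT TTG GGG TGA AGG ATG TAA CCA ATG CAG TAG GAC GTA — ATG at 15, stop TGA at 30 → 18 nt; ATG at 36, stop TAA at 39 → 6 nt; ATG at 45, stop TAG at 51 → 9 nt.
Frame -1: TAC GTC CTA CTG CAT TGG TTA CAT CCT TCA CCC CAA AAA TTT CAT GTA CGT CCT CCA — no ATG→stop ORF.
Frame -2: ACG TCC TAC TGC ATT GGT TAC ATC CTT CAC CCC AAA AAT TTC ATG TAC GTC CTC CAT — no ATG→stop ORF.
Frame -3: CGT CCT ACT GCA TTG GTT ACA TCC TTC ACC CCA AAA ATT TCA TGT ACG TCC TCC ATT — no ATG→stop ORF.
ORFs ≥ 5 codons: frame +3 15–32 (6 codons). Count = 1.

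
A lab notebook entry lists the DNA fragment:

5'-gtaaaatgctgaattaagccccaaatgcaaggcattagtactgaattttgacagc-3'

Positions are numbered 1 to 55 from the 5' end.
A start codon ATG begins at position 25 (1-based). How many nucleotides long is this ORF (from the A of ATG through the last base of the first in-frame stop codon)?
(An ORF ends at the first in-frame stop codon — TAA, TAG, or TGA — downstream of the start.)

Codons from position 25: ATG (25–27), CAA (28–30), GGC (31–33), ATT (34–36), AGT (37–39), ACT (40–42), GAA (43–45), TTT (46–48), TGA (49–51).
TGA is the first in-frame stop; ORF spans 25–51, 27 nucleotides.

27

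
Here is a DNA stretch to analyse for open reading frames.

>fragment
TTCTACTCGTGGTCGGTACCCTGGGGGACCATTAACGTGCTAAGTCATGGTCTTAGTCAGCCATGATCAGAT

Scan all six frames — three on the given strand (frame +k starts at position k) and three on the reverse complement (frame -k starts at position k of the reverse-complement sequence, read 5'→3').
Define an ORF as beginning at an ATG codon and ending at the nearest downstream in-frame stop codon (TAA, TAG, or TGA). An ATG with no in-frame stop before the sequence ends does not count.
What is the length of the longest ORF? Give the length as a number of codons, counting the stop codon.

10

Reverse complement (5'→3'): ATCTGATCATGGCTGACTAAGACCATGACTTAGCACGTTAATGGTCCCCCAGGGTACCGACCACGAGTAGAA
Frame +1: TTC TAC TCG TGG TCG GTA CCC TGG GGG ACC ATT AAC GTG CTA AGT CAT GGT CTT AGT CAG CCA TGA TCA GAT — no ATG→stop ORF.
Frame +2: TCT ACT CGT GGT CGG TAC CCT GGG GGA CCA TTA ACG TGC TAA GTC ATG GTC TTA GTC AGC CAT GAT CAG — no ATG→stop ORF.
Frame +3: CTA CTC GTG GTC GGT ACC CTG GGG GAC CAT TAA CGT GCT AAG TCA TGG TCT TAG TCA GCC ATG ATC AGA — no ATG→stop ORF.
Frame -1: ATC TGA TCA TGG CTG ACT AAG ACC ATG ACT TAG CAC GTT AAT GGT CCC CCA GGG TAC CGA CCA CGA GTA GAA — ATG at 25, stop TAG at 31 → 9 nt.
Frame -2: TCT GAT CAT GGC TGA CTA AGA CCA TGA CTT AGC ACG TTA ATG GTC CCC CAG GGT ACC GAC CAC GAG TAG — ATG at 41, stop TAG at 68 → 30 nt.
Frame -3: CTG ATC ATG GCT GAC TAA GAC CAT GAC TTA GCA CGT TAA TGG TCC CCC AGG GTA CCG ACC ACG AGT AGA — ATG at 9, stop TAA at 18 → 12 nt.
Longest: frame -2, positions 41–70, 30 nt = 10 codons = 9 aa. → 10 codons.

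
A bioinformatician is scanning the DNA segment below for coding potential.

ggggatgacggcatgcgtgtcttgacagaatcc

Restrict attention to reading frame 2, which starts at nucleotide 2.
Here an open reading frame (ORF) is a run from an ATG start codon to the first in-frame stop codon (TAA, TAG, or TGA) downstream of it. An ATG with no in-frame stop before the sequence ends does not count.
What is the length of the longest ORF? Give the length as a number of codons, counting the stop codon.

7

Frame 2: GGG ATG ACG GCA TGC GTG TCT TGA CAG AAT — ATG at 5, stop TGA at 23 → 21 nt.
Longest: frame 2, positions 5–25, 21 nt = 7 codons = 6 aa. → 7 codons.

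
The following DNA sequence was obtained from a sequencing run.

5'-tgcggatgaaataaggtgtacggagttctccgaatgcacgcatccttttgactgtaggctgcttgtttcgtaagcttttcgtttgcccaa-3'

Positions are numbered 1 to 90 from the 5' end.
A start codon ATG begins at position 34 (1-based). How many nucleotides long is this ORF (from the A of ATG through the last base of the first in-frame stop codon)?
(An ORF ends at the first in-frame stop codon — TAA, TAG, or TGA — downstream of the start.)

Codons from position 34: ATG (34–36), CAC (37–39), GCA (40–42), TCC (43–45), TTT (46–48), TGA (49–51).
TGA is the first in-frame stop; ORF spans 34–51, 18 nucleotides.

18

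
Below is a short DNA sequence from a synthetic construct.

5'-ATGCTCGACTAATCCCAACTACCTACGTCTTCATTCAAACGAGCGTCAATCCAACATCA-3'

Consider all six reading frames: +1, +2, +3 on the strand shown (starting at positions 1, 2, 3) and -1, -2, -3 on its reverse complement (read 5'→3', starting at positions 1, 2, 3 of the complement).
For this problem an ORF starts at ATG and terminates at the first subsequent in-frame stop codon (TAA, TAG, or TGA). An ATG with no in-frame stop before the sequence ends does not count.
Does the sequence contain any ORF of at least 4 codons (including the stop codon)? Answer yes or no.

yes

Reverse complement (5'→3'): TGATGTTGGATTGACGCTCGTTTGAATGAAGACGTAGGTAGTTGGGATTAGTCGAGCAT
Frame +1: ATG CTC GAC TAA TCC CAA CTA CCT ACG TCT TCA TTC AAA CGA GCG TCA ATC CAA CAT — ATG at 1, stop TAA at 10 → 12 nt.
Frame +2: TGC TCG ACT AAT CCC AAC TAC CTA CGT CTT CAT TCA AAC GAG CGT CAA TCC AAC ATC — no ATG→stop ORF.
Frame +3: GCT CGA CTA ATC CCA ACT ACC TAC GTC TTC ATT CAA ACG AGC GTC AAT CCA ACA TCA — no ATG→stop ORF.
Frame -1: TGA TGT TGG ATT GAC GCT CGT TTG AAT GAA GAC GTA GGT AGT TGG GAT TAG TCG AGC — no ATG→stop ORF.
Frame -2: GAT GTT GGA TTG ACG CTC GTT TGA ATG AAG ACG TAG GTA GTT GGG ATT AGT CGA GCA — ATG at 26, stop TAG at 35 → 12 nt.
Frame -3: ATG TTG GAT TGA CGC TCG TTT GAA TGA AGA CGT AGG TAG TTG GGA TTA GTC GAG CAT — ATG at 3, stop TGA at 12 → 12 nt.
Frame +1 has an ORF of 4 codons (positions 1–12) ≥ 4, so yes.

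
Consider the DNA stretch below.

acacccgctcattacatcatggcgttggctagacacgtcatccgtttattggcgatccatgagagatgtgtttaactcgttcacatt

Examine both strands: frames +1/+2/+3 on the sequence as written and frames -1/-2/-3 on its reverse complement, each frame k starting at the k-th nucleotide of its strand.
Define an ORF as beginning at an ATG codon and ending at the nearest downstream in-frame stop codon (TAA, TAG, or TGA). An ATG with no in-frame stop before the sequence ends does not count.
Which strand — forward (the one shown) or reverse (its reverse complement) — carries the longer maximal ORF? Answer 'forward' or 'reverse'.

forward

Reverse complement (5'→3'): AATGTGAACGAGTTAAACACATCTCTCATGGATCGCCAATAAACGGATGACGTGTCTAGCCAACGCCATGATGTAATGAGCGGGTGT
Frame +1: ACA CCC GCT CAT TAC ATC ATG GCG TTG GCT AGA CAC GTC ATC CGT TTA TTG GCG ATC CAT GAG AGA TGT GTT TAA CTC GTT CAC ATT — ATG at 19, stop TAA at 73 → 57 nt.
Frame +2: CAC CCG CTC ATT ACA TCA TGG CGT TGG CTA GAC ACG TCA TCC GTT TAT TGG CGA TCC ATG AGA GAT GTG TTT AAC TCG TTC ACA — no ATG→stop ORF.
Frame +3: ACC CGC TCA TTA CAT CAT GGC GTT GGC TAG ACA CGT CAT CCG TTT ATT GGC GAT CCA TGA GAG ATG TGT TTA ACT CGT TCA CAT — no ATG→stop ORF.
Frame -1: AAT GTG AAC GAG TTA AAC ACA TCT CTC ATG GAT CGC CAA TAA ACG GAT GAC GTG TCT AGC CAA CGC CAT GAT GTA ATG AGC GGG TGT — ATG at 28, stop TAA at 40 → 15 nt.
Frame -2: ATG TGA ACG AGT TAA ACA CAT CTC TCA TGG ATC GCC AAT AAA CGG ATG ACG TGT CTA GCC AAC GCC ATG ATG TAA TGA GCG GGT — ATG at 2, stop TGA at 5 → 6 nt; ATG at 47, stop TAA at 74 → 30 nt; ATG at 68, stop TAA at 74 → 9 nt; ATG at 71, stop TAA at 74 → 6 nt.
Frame -3: TGT GAA CGA GTT AAA CAC ATC TCT CAT GGA TCG CCA ATA AAC GGA TGA CGT GTC TAG CCA ACG CCA TGA TGT AAT GAG CGG GTG — no ATG→stop ORF.
Forward-strand max 57 nt; reverse-strand max 30 nt. The forward strand has the longer ORF.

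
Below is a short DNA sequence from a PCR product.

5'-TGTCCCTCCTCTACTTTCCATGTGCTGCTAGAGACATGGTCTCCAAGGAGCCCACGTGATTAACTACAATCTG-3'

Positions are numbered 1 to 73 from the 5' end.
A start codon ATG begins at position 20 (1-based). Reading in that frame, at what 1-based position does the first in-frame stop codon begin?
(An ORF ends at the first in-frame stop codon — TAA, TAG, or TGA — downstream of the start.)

29

Codons from position 20: ATG (20–22), TGC (23–25), TGC (26–28), TAG (29–31).
TAG is a stop codon; it begins at position 29.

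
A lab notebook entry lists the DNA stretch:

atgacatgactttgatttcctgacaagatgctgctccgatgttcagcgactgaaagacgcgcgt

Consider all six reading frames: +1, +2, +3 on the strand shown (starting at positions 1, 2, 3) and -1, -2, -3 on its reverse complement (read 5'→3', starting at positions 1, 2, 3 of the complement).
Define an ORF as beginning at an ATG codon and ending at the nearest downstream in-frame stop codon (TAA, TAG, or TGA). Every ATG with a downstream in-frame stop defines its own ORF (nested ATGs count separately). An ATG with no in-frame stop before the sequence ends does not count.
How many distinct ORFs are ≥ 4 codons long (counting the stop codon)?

Reverse complement (5'→3'): ACGCGCGTCTTTCAGTCGCTGAACATCGGAGCAGCATCTTGTCAGGAAATCAAAGTCATGTCAT
Frame +1: ATG ACA TGA CTT TGA TTT CCT GAC AAG ATG CTG CTC CGA TGT TCA GCG ACT GAA AGA CGC GCG — ATG at 1, stop TGA at 7 → 9 nt.
Frame +2: TGA CAT GAC TTT GAT TTC CTG ACA AGA TGC TGC TCC GAT GTT CAG CGA CTG AAA GAC GCG CGT — no ATG→stop ORF.
Frame +3: GAC ATG ACT TTG ATT TCC TGA CAA GAT GCT GCT CCG ATG TTC AGC GAC TGA AAG ACG CGC — ATG at 6, stop TGA at 21 → 18 nt; ATG at 39, stop TGA at 51 → 15 nt.
Frame -1: ACG CGC GTC TTT CAG TCG CTG AAC ATC GGA GCA GCA TCT TGT CAG GAA ATC AAA GTC ATG TCA — no ATG→stop ORF.
Frame -2: CGC GCG TCT TTC AGT CGC TGA ACA TCG GAG CAG CAT CTT GTC AGG AAA TCA AAG TCA TGT CAT — no ATG→stop ORF.
Frame -3: GCG CGT CTT TCA GTC GCT GAA CAT CGG AGC AGC ATC TTG TCA GGA AAT CAA AGT CAT GTC — no ATG→stop ORF.
ORFs ≥ 4 codons: frame +3 6–23 (6 codons), frame +3 39–53 (5 codons). Count = 2.

2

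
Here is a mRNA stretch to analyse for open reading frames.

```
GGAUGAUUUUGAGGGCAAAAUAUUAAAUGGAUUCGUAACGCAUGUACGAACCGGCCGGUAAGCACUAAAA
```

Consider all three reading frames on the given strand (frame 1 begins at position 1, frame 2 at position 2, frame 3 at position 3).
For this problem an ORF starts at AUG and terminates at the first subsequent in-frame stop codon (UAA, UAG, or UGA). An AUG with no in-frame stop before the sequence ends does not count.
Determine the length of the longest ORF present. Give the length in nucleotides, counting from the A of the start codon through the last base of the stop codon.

Frame 1: GGA UGA UUU UGA GGG CAA AAU AUU AAA UGG AUU CGU AAC GCA UGU ACG AAC CGG CCG GUA AGC ACU AAA — no AUG→stop ORF.
Frame 2: GAU GAU UUU GAG GGC AAA AUA UUA AAU GGA UUC GUA ACG CAU GUA CGA ACC GGC CGG UAA GCA CUA AAA — no AUG→stop ORF.
Frame 3: AUG AUU UUG AGG GCA AAA UAU UAA AUG GAU UCG UAA CGC AUG UAC GAA CCG GCC GGU AAG CAC UAA — AUG at 3, stop UAA at 24 → 24 nt; AUG at 27, stop UAA at 36 → 12 nt; AUG at 42, stop UAA at 66 → 27 nt.
Longest: frame 3, positions 42–68, 27 nt = 9 codons = 8 aa. → 27 nucleotides.

27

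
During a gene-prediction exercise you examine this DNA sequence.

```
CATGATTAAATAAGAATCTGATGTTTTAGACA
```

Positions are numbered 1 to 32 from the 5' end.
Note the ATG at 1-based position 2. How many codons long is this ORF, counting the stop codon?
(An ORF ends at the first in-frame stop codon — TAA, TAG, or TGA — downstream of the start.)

4

Codons from position 2: ATG (2–4), ATT (5–7), AAA (8–10), TAA (11–13).
TAA is the first in-frame stop; that's 4 codons including the stop.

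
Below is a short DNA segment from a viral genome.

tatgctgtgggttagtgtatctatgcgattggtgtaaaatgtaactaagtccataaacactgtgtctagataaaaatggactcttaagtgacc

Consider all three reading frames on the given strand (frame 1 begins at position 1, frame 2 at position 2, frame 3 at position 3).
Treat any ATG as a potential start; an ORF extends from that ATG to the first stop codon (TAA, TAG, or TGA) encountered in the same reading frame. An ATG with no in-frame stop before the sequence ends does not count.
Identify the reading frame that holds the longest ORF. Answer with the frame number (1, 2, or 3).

2

Frame 1: TAT GCT GTG GGT TAG TGT ATC TAT GCG ATT GGT GTA AAA TGT AAC TAA GTC CAT AAA CAC TGT GTC TAG ATA AAA ATG GAC TCT TAA GTG ACC — ATG at 76, stop TAA at 85 → 12 nt.
Frame 2: ATG CTG TGG GTT AGT GTA TCT ATG CGA TTG GTG TAA AAT GTA ACT AAG TCC ATA AAC ACT GTG TCT AGA TAA AAA TGG ACT CTT AAG TGA — ATG at 2, stop TAA at 35 → 36 nt; ATG at 23, stop TAA at 35 → 15 nt.
Frame 3: TGC TGT GGG TTA GTG TAT CTA TGC GAT TGG TGT AAA ATG TAA CTA AGT CCA TAA ACA CTG TGT CTA GAT AAA AAT GGA CTC TTA AGT GAC — ATG at 39, stop TAA at 42 → 6 nt.
Longest ORF is 36 nt in frame 2 (positions 2–37).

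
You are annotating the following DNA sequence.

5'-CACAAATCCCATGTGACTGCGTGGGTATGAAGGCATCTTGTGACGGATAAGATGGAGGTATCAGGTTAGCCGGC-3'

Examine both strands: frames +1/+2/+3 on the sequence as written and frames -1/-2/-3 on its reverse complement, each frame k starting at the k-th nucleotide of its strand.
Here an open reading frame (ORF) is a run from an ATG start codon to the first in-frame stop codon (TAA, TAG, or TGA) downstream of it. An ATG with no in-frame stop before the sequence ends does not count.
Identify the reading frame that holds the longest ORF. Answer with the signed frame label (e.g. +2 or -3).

+3

Reverse complement (5'→3'): GCCGGCTAACCTGATACCTCCATCTTATCCGTCACAAGATGCCTTCATACCCACGCAGTCACATGGGATTTGTG
Frame +1: CAC AAA TCC CAT GTG ACT GCG TGG GTA TGA AGG CAT CTT GTG ACG GAT AAG ATG GAG GTA TCA GGT TAG CCG — ATG at 52, stop TAG at 67 → 18 nt.
Frame +2: ACA AAT CCC ATG TGA CTG CGT GGG TAT GAA GGC ATC TTG TGA CGG ATA AGA TGG AGG TAT CAG GTT AGC CGG — ATG at 11, stop TGA at 14 → 6 nt.
Frame +3: CAA ATC CCA TGT GAC TGC GTG GGT ATG AAG GCA TCT TGT GAC GGA TAA GAT GGA GGT ATC AGG TTA GCC GGC — ATG at 27, stop TAA at 48 → 24 nt.
Frame -1: GCC GGC TAA CCT GAT ACC TCC ATC TTA TCC GTC ACA AGA TGC CTT CAT ACC CAC GCA GTC ACA TGG GAT TTG — no ATG→stop ORF.
Frame -2: CCG GCT AAC CTG ATA CCT CCA TCT TAT CCG TCA CAA GAT GCC TTC ATA CCC ACG CAG TCA CAT GGG ATT TGT — no ATG→stop ORF.
Frame -3: CGG CTA ACC TGA TAC CTC CAT CTT ATC CGT CAC AAG ATG CCT TCA TAC CCA CGC AGT CAC ATG GGA TTT GTG — no ATG→stop ORF.
Longest ORF is 24 nt in frame +3 (positions 27–50).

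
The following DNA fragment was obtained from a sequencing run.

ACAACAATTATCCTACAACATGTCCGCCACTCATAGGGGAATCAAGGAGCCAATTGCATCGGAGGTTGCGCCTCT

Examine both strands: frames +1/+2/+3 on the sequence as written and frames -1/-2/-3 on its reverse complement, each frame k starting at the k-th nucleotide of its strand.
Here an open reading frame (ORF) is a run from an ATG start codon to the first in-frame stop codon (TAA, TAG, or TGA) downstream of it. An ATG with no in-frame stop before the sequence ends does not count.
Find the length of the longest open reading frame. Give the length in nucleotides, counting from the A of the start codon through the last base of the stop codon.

27

Reverse complement (5'→3'): AGAGGCGCAACCTCCGATGCAATTGGCTCCTTGATTCCCCTATGAGTGGCGGACATGTTGTAGGATAATTGTTGT
Frame +1: ACA ACA ATT ATC CTA CAA CAT GTC CGC CAC TCA TAG GGG AAT CAA GGA GCC AAT TGC ATC GGA GGT TGC GCC TCT — no ATG→stop ORF.
Frame +2: CAA CAA TTA TCC TAC AAC ATG TCC GCC ACT CAT AGG GGA ATC AAG GAG CCA ATT GCA TCG GAG GTT GCG CCT — no ATG→stop ORF.
Frame +3: AAC AAT TAT CCT ACA ACA TGT CCG CCA CTC ATA GGG GAA TCA AGG AGC CAA TTG CAT CGG AGG TTG CGC CTC — no ATG→stop ORF.
Frame -1: AGA GGC GCA ACC TCC GAT GCA ATT GGC TCC TTG ATT CCC CTA TGA GTG GCG GAC ATG TTG TAG GAT AAT TGT TGT — ATG at 55, stop TAG at 61 → 9 nt.
Frame -2: GAG GCG CAA CCT CCG ATG CAA TTG GCT CCT TGA TTC CCC TAT GAG TGG CGG ACA TGT TGT AGG ATA ATT GTT — ATG at 17, stop TGA at 32 → 18 nt.
Frame -3: AGG CGC AAC CTC CGA TGC AAT TGG CTC CTT GAT TCC CCT ATG AGT GGC GGA CAT GTT GTA GGA TAA TTG TTG — ATG at 42, stop TAA at 66 → 27 nt.
Longest: frame -3, positions 42–68, 27 nt = 9 codons = 8 aa. → 27 nucleotides.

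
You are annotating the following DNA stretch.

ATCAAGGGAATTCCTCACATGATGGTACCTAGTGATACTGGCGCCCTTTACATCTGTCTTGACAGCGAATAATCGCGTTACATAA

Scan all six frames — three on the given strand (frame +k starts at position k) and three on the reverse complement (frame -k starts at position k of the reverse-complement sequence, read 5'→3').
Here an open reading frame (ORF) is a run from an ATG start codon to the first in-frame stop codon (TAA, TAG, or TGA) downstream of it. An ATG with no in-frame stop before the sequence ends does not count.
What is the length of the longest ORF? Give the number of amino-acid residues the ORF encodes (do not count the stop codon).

17

Reverse complement (5'→3'): TTATGTAACGCGATTATTCGCTGTCAAGACAGATGTAAAGGGCGCCAGTATCACTAGGTACCATCATGTGAGGAATTCCCTTGAT
Frame +1: ATC AAG GGA ATT CCT CAC ATG ATG GTA CCT AGT GAT ACT GGC GCC CTT TAC ATC TGT CTT GAC AGC GAA TAA TCG CGT TAC ATA — ATG at 19, stop TAA at 70 → 54 nt; ATG at 22, stop TAA at 70 → 51 nt.
Frame +2: TCA AGG GAA TTC CTC ACA TGA TGG TAC CTA GTG ATA CTG GCG CCC TTT ACA TCT GTC TTG ACA GCG AAT AAT CGC GTT ACA TAA — no ATG→stop ORF.
Frame +3: CAA GGG AAT TCC TCA CAT GAT GGT ACC TAG TGA TAC TGG CGC CCT TTA CAT CTG TCT TGA CAG CGA ATA ATC GCG TTA CAT — no ATG→stop ORF.
Frame -1: TTA TGT AAC GCG ATT ATT CGC TGT CAA GAC AGA TGT AAA GGG CGC CAG TAT CAC TAG GTA CCA TCA TGT GAG GAA TTC CCT TGA — no ATG→stop ORF.
Frame -2: TAT GTA ACG CGA TTA TTC GCT GTC AAG ACA GAT GTA AAG GGC GCC AGT ATC ACT AGG TAC CAT CAT GTG AGG AAT TCC CTT GAT — no ATG→stop ORF.
Frame -3: ATG TAA CGC GAT TAT TCG CTG TCA AGA CAG ATG TAA AGG GCG CCA GTA TCA CTA GGT ACC ATC ATG TGA GGA ATT CCC TTG — ATG at 3, stop TAA at 6 → 6 nt; ATG at 33, stop TAA at 36 → 6 nt; ATG at 66, stop TGA at 69 → 6 nt.
Longest: frame +1, positions 19–72, 54 nt = 18 codons = 17 aa. → 17 amino acids.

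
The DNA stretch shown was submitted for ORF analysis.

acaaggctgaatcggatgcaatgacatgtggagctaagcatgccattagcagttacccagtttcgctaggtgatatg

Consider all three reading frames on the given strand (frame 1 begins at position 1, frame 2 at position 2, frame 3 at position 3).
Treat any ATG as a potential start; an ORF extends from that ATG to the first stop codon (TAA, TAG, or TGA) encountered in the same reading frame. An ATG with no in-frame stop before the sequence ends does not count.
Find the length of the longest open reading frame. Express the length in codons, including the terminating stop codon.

10

Frame 1: ACA AGG CTG AAT CGG ATG CAA TGA CAT GTG GAG CTA AGC ATG CCA TTA GCA GTT ACC CAG TTT CGC TAG GTG ATA — ATG at 16, stop TGA at 22 → 9 nt; ATG at 40, stop TAG at 67 → 30 nt.
Frame 2: CAA GGC TGA ATC GGA TGC AAT GAC ATG TGG AGC TAA GCA TGC CAT TAG CAG TTA CCC AGT TTC GCT AGG TGA TAT — ATG at 26, stop TAA at 35 → 12 nt.
Frame 3: AAG GCT GAA TCG GAT GCA ATG ACA TGT GGA GCT AAG CAT GCC ATT AGC AGT TAC CCA GTT TCG CTA GGT GAT ATG — no ATG→stop ORF.
Longest: frame 1, positions 40–69, 30 nt = 10 codons = 9 aa. → 10 codons.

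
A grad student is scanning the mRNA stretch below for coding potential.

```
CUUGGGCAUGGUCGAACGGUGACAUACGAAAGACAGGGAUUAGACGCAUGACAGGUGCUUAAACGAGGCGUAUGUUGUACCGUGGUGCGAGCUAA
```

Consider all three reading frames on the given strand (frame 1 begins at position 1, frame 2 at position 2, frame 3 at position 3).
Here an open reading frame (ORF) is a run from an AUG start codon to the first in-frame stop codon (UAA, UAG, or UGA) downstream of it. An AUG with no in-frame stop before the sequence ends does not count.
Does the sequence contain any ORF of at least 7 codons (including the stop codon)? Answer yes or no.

yes

Frame 1: CUU GGG CAU GGU CGA ACG GUG ACA UAC GAA AGA CAG GGA UUA GAC GCA UGA CAG GUG CUU AAA CGA GGC GUA UGU UGU ACC GUG GUG CGA GCU — no AUG→stop ORF.
Frame 2: UUG GGC AUG GUC GAA CGG UGA CAU ACG AAA GAC AGG GAU UAG ACG CAU GAC AGG UGC UUA AAC GAG GCG UAU GUU GUA CCG UGG UGC GAG CUA — AUG at 8, stop UGA at 20 → 15 nt.
Frame 3: UGG GCA UGG UCG AAC GGU GAC AUA CGA AAG ACA GGG AUU AGA CGC AUG ACA GGU GCU UAA ACG AGG CGU AUG UUG UAC CGU GGU GCG AGC UAA — AUG at 48, stop UAA at 60 → 15 nt; AUG at 72, stop UAA at 93 → 24 nt.
Frame 3 has an ORF of 8 codons (positions 72–95) ≥ 7, so yes.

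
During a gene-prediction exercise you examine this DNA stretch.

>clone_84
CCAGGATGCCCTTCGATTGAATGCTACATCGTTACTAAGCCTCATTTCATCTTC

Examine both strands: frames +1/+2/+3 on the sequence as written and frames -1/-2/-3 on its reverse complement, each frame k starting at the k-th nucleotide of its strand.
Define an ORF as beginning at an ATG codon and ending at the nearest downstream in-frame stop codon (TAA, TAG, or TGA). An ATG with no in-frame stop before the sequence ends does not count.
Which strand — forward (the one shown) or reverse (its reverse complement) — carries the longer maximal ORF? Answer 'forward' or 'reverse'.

forward

Reverse complement (5'→3'): GAAGATGAAATGAGGCTTAGTAACGATGTAGCATTCAATCGAAGGGCATCCTGG
Frame +1: CCA GGA TGC CCT TCG ATT GAA TGC TAC ATC GTT ACT AAG CCT CAT TTC ATC TTC — no ATG→stop ORF.
Frame +2: CAG GAT GCC CTT CGA TTG AAT GCT ACA TCG TTA CTA AGC CTC ATT TCA TCT — no ATG→stop ORF.
Frame +3: AGG ATG CCC TTC GAT TGA ATG CTA CAT CGT TAC TAA GCC TCA TTT CAT CTT — ATG at 6, stop TGA at 18 → 15 nt; ATG at 21, stop TAA at 36 → 18 nt.
Frame -1: GAA GAT GAA ATG AGG CTT AGT AAC GAT GTA GCA TTC AAT CGA AGG GCA TCC TGG — no ATG→stop ORF.
Frame -2: AAG ATG AAA TGA GGC TTA GTA ACG ATG TAG CAT TCA ATC GAA GGG CAT CCT — ATG at 5, stop TGA at 11 → 9 nt; ATG at 26, stop TAG at 29 → 6 nt.
Frame -3: AGA TGA AAT GAG GCT TAG TAA CGA TGT AGC ATT CAA TCG AAG GGC ATC CTG — no ATG→stop ORF.
Forward-strand max 18 nt; reverse-strand max 9 nt. The forward strand has the longer ORF.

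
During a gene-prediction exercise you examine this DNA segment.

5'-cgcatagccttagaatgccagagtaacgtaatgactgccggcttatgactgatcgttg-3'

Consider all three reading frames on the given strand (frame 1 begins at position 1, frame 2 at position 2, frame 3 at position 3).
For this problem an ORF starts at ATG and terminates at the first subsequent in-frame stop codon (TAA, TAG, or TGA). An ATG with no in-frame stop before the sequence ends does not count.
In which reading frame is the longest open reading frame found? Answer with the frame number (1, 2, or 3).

Frame 1: CGC ATA GCC TTA GAA TGC CAG AGT AAC GTA ATG ACT GCC GGC TTA TGA CTG ATC GTT — ATG at 31, stop TGA at 46 → 18 nt.
Frame 2: GCA TAG CCT TAG AAT GCC AGA GTA ACG TAA TGA CTG CCG GCT TAT GAC TGA TCG TTG — no ATG→stop ORF.
Frame 3: CAT AGC CTT AGA ATG CCA GAG TAA CGT AAT GAC TGC CGG CTT ATG ACT GAT CGT — ATG at 15, stop TAA at 24 → 12 nt.
Longest ORF is 18 nt in frame 1 (positions 31–48).

1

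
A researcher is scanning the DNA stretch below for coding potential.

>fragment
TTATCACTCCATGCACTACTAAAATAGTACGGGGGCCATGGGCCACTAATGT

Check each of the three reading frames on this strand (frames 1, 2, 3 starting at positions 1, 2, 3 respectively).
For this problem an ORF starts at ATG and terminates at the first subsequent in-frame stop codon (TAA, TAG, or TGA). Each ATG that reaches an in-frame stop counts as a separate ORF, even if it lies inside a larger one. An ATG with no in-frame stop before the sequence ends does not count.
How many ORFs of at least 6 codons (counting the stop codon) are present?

Frame 1: TTA TCA CTC CAT GCA CTA CTA AAA TAG TAC GGG GGC CAT GGG CCA CTA ATG — no ATG→stop ORF.
Frame 2: TAT CAC TCC ATG CAC TAC TAA AAT AGT ACG GGG GCC ATG GGC CAC TAA TGT — ATG at 11, stop TAA at 20 → 12 nt; ATG at 38, stop TAA at 47 → 12 nt.
Frame 3: ATC ACT CCA TGC ACT ACT AAA ATA GTA CGG GGG CCA TGG GCC ACT AAT — no ATG→stop ORF.
No ORF reaches 6 codons. Count = 0.

0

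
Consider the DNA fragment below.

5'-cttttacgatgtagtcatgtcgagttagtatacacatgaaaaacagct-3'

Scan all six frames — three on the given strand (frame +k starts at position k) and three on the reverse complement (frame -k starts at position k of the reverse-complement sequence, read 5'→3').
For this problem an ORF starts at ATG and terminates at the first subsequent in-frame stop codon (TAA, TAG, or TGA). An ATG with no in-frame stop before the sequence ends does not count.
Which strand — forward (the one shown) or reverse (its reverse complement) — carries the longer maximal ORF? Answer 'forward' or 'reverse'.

reverse

Reverse complement (5'→3'): AGCTGTTTTTCATGTGTATACTAACTCGACATGACTACATCGTAAAAG
Frame +1: CTT TTA CGA TGT AGT CAT GTC GAG TTA GTA TAC ACA TGA AAA ACA GCT — no ATG→stop ORF.
Frame +2: TTT TAC GAT GTA GTC ATG TCG AGT TAG TAT ACA CAT GAA AAA CAG — ATG at 17, stop TAG at 26 → 12 nt.
Frame +3: TTT ACG ATG TAG TCA TGT CGA GTT AGT ATA CAC ATG AAA AAC AGC — ATG at 9, stop TAG at 12 → 6 nt.
Frame -1: AGC TGT TTT TCA TGT GTA TAC TAA CTC GAC ATG ACT ACA TCG TAA AAG — ATG at 31, stop TAA at 43 → 15 nt.
Frame -2: GCT GTT TTT CAT GTG TAT ACT AAC TCG ACA TGA CTA CAT CGT AAA — no ATG→stop ORF.
Frame -3: CTG TTT TTC ATG TGT ATA CTA ACT CGA CAT GAC TAC ATC GTA AAA — no ATG→stop ORF.
Forward-strand max 12 nt; reverse-strand max 15 nt. The reverse strand has the longer ORF.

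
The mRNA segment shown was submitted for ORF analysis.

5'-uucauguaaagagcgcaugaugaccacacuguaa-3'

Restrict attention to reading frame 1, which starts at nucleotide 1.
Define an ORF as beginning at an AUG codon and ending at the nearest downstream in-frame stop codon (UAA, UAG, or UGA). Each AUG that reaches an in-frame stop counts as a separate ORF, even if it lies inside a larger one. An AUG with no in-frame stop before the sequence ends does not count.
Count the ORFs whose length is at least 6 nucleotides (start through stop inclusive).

1

Frame 1: UUC AUG UAA AGA GCG CAU GAU GAC CAC ACU GUA — AUG at 4, stop UAA at 7 → 6 nt.
ORFs ≥ 6 nucleotides: frame 1 4–9 (6 nucleotides). Count = 1.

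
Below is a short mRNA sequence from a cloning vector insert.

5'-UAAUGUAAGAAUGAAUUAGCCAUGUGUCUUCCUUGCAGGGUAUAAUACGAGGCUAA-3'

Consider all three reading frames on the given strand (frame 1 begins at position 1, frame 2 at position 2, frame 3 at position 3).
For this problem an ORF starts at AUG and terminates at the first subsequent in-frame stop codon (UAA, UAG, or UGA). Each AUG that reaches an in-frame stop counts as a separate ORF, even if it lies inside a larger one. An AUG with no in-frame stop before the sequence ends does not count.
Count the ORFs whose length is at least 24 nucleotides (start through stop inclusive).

1

Frame 1: UAA UGU AAG AAU GAA UUA GCC AUG UGU CUU CCU UGC AGG GUA UAA UAC GAG GCU — AUG at 22, stop UAA at 43 → 24 nt.
Frame 2: AAU GUA AGA AUG AAU UAG CCA UGU GUC UUC CUU GCA GGG UAU AAU ACG AGG CUA — AUG at 11, stop UAG at 17 → 9 nt.
Frame 3: AUG UAA GAA UGA AUU AGC CAU GUG UCU UCC UUG CAG GGU AUA AUA CGA GGC UAA — AUG at 3, stop UAA at 6 → 6 nt.
ORFs ≥ 24 nucleotides: frame 1 22–45 (24 nucleotides). Count = 1.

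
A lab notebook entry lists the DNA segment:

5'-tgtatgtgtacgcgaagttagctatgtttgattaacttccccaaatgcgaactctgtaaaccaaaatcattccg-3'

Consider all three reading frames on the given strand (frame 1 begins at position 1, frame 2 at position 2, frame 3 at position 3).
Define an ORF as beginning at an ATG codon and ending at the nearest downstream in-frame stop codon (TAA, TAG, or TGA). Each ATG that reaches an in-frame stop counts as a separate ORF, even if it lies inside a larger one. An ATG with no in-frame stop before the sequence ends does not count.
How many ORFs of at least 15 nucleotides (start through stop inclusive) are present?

Frame 1: TGT ATG TGT ACG CGA AGT TAG CTA TGT TTG ATT AAC TTC CCC AAA TGC GAA CTC TGT AAA CCA AAA TCA TTC — ATG at 4, stop TAG at 19 → 18 nt.
Frame 2: GTA TGT GTA CGC GAA GTT AGC TAT GTT TGA TTA ACT TCC CCA AAT GCG AAC TCT GTA AAC CAA AAT CAT TCC — no ATG→stop ORF.
Frame 3: TAT GTG TAC GCG AAG TTA GCT ATG TTT GAT TAA CTT CCC CAA ATG CGA ACT CTG TAA ACC AAA ATC ATT CCG — ATG at 24, stop TAA at 33 → 12 nt; ATG at 45, stop TAA at 57 → 15 nt.
ORFs ≥ 15 nucleotides: frame 1 4–21 (18 nucleotides), frame 3 45–59 (15 nucleotides). Count = 2.

2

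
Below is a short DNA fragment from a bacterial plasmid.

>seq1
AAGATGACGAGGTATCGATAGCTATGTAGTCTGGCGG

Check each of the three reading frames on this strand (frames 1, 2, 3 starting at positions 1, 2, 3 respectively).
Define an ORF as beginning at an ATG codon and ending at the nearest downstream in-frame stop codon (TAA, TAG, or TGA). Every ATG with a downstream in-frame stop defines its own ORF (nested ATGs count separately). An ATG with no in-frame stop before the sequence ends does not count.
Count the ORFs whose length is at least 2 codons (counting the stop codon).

Frame 1: AAG ATG ACG AGG TAT CGA TAG CTA TGT AGT CTG GCG — ATG at 4, stop TAG at 19 → 18 nt.
Frame 2: AGA TGA CGA GGT ATC GAT AGC TAT GTA GTC TGG CGG — no ATG→stop ORF.
Frame 3: GAT GAC GAG GTA TCG ATA GCT ATG TAG TCT GGC — ATG at 24, stop TAG at 27 → 6 nt.
ORFs ≥ 2 codons: frame 1 4–21 (6 codons), frame 3 24–29 (2 codons). Count = 2.

2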